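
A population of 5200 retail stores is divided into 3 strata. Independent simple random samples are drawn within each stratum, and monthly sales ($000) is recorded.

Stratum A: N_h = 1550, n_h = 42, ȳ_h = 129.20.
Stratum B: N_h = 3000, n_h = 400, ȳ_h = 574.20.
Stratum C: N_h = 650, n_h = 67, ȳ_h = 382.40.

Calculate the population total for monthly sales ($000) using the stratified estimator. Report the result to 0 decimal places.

τ̂_st = Σ N_h ȳ_h = 1550·129.20 + 3000·574.20 + 650·382.40 = 2171420

τ̂_st ≈ 2171420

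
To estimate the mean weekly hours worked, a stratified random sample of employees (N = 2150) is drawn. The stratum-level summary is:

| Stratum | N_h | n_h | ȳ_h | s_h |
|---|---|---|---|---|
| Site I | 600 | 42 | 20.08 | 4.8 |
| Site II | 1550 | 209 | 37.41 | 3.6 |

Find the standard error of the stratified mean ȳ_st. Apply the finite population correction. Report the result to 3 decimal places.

V̂(ȳ_st) = Σ W_h² (1 − n_h/N_h) s_h²/n_h, with W_h = N_h/N and N = 2150:
  stratum Site I: (600/2150)²·(1 − 42/600)·4.8²/42 = 0.0397321
  stratum Site II: (1550/2150)²·(1 − 209/1550)·3.6²/209 = 0.0278832
V̂(ȳ_st) = 0.0676153
SE(ȳ_st) = √0.0676153 = 0.260029

SE(ȳ_st) ≈ 0.260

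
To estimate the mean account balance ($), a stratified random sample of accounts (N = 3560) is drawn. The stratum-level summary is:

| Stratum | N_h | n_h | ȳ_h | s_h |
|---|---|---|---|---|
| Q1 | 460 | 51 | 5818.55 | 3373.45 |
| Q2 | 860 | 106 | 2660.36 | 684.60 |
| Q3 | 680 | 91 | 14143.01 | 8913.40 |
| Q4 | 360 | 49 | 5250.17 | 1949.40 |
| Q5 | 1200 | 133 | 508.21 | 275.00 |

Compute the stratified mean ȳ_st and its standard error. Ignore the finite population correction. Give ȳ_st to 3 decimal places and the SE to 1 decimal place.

ȳ_st = Σ W_h ȳ_h = (460·5818.55 + 860·2660.36 + 680·14143.01 + 360·5250.17 + 1200·508.21)/3560 = 4798.20298
V̂(ȳ_st) = Σ W_h² s_h²/n_h, with W_h = N_h/N and N = 3560:
  stratum Q1: (460/3560)²·3373.45²/51 = 3725.58
  stratum Q2: (860/3560)²·684.60²/106 = 258.027
  stratum Q3: (680/3560)²·8913.40²/91 = 31853.9
  stratum Q4: (360/3560)²·1949.40²/49 = 793.069
  stratum Q5: (1200/3560)²·275.00²/133 = 64.6065
V̂(ȳ_st) = 36695.2
SE(ȳ_st) = √36695.2 = 191.56

ȳ_st ≈ 4798.203, SE ≈ 191.6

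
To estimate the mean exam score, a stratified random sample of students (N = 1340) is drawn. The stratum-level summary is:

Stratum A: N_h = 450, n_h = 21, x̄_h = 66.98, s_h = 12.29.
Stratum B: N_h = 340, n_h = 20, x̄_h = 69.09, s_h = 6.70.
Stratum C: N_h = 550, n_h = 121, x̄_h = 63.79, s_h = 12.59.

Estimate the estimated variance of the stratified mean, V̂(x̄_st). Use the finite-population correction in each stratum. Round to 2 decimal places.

V̂(x̄_st) = Σ W_h² (1 − n_h/N_h) s_h²/n_h, with W_h = N_h/N and N = 1340:
  stratum A: (450/1340)²·(1 − 21/450)·12.29²/21 = 0.773294
  stratum B: (340/1340)²·(1 − 20/340)·6.70²/20 = 0.136
  stratum C: (550/1340)²·(1 − 121/550)·12.59²/121 = 0.172138
V̂(x̄_st) = 1.08143

V̂(x̄_st) ≈ 1.08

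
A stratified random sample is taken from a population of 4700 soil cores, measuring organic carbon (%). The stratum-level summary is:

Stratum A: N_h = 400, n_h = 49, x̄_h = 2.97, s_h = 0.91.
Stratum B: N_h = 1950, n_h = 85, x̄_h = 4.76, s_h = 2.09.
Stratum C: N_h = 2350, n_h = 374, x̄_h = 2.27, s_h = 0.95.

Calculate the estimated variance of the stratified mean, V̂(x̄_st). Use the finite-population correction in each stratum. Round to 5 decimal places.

V̂(x̄_st) = Σ W_h² (1 − n_h/N_h) s_h²/n_h, with W_h = N_h/N and N = 4700:
  stratum A: (400/4700)²·(1 − 49/400)·0.91²/49 = 0.000107413
  stratum B: (1950/4700)²·(1 − 85/1950)·2.09²/85 = 0.00846041
  stratum C: (2350/4700)²·(1 − 374/2350)·0.95²/374 = 0.000507265
V̂(x̄_st) = 0.00907509

V̂(x̄_st) ≈ 0.00908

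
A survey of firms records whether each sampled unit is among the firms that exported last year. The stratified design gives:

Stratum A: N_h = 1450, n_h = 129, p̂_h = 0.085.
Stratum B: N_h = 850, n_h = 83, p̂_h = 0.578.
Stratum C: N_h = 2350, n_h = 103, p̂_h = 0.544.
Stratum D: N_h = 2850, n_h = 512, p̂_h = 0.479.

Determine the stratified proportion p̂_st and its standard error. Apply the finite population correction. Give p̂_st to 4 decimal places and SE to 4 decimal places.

N = 7500; stratum weights W_h = N_h/N.
p̂_st = Σ W_h p̂_h = (1450·0.085 + 850·0.578 + 2350·0.544 + 2850·0.479)/7500 = 0.43441
V̂(p̂_st) = Σ W_h² (1 − n_h/N_h) p̂_h(1−p̂_h)/(n_h−1):
  stratum A: (1450/7500)²·(1 − 129/1450)·0.085·0.915/128 = 2.06909e-05
  stratum B: (850/7500)²·(1 − 83/850)·0.578·0.422/82 = 3.44761e-05
  stratum C: (2350/7500)²·(1 − 103/2350)·0.544·0.456/102 = 0.000228303
  stratum D: (2850/7500)²·(1 − 512/2850)·0.479·0.521/511 = 5.78521e-05
V̂(p̂_st) = 0.000341322; SE = √V̂ = 0.0184749

p̂_st ≈ 0.4344, SE ≈ 0.0185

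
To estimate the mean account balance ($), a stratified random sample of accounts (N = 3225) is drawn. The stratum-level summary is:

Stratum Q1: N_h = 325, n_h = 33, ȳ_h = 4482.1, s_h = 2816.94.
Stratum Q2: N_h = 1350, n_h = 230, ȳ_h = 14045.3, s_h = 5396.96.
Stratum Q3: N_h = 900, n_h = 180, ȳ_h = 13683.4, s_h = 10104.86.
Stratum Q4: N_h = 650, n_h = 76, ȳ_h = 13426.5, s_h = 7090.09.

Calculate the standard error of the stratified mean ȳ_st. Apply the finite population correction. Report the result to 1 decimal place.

V̂(ȳ_st) = Σ W_h² (1 − n_h/N_h) s_h²/n_h, with W_h = N_h/N and N = 3225:
  stratum Q1: (325/3225)²·(1 − 33/325)·2816.94²/33 = 2194.06
  stratum Q2: (1350/3225)²·(1 − 230/1350)·5396.96²/230 = 18410.4
  stratum Q3: (900/3225)²·(1 − 180/900)·10104.86²/180 = 35343
  stratum Q4: (650/3225)²·(1 − 76/650)·7090.09²/76 = 23727.7
V̂(ȳ_st) = 79675.2
SE(ȳ_st) = √79675.2 = 282.268

SE(ȳ_st) ≈ 282.3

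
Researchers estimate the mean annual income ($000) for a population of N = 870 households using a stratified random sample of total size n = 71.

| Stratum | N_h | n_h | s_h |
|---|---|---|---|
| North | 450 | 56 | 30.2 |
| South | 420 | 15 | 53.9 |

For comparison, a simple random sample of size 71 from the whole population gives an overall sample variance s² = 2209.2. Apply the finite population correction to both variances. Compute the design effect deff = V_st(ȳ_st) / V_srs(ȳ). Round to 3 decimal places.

V̂(ȳ_st) = Σ W_h² (1 − n_h/N_h) s_h²/n_h, with W_h = N_h/N and N = 870:
  stratum North: (450/870)²·(1 − 56/450)·30.2²/56 = 3.81501
  stratum South: (420/870)²·(1 − 15/420)·53.9²/15 = 43.5263
V_st = 47.3413
V_srs = (1 − 71/870)·2209.2/71 = 28.5762
deff = V_st / V_srs = 47.3413/28.5762 = 1.6567

deff ≈ 1.657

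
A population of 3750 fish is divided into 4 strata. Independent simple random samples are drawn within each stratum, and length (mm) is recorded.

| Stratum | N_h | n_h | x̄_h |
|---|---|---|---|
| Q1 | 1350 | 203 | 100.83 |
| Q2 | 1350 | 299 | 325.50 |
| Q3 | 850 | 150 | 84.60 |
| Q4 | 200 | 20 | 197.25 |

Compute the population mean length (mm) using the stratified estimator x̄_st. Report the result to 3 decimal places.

x̄_st ≈ 183.175

N = Σ N_h = 3750. Stratum weights W_h = N_h/N.
x̄_st = (1350·100.83 + 1350·325.50 + 850·84.60 + 200·197.25) / 3750 = 183.17480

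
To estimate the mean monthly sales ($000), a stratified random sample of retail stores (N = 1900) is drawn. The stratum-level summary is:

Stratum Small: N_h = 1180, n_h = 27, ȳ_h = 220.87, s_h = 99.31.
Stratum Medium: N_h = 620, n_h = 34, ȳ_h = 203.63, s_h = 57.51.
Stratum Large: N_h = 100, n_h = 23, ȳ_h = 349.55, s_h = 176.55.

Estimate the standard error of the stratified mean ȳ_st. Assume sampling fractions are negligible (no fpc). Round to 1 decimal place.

SE(ȳ_st) ≈ 12.4

V̂(ȳ_st) = Σ W_h² s_h²/n_h, with W_h = N_h/N and N = 1900:
  stratum Small: (1180/1900)²·99.31²/27 = 140.89
  stratum Medium: (620/1900)²·57.51²/34 = 10.3582
  stratum Large: (100/1900)²·176.55²/23 = 3.75405
V̂(ȳ_st) = 155.002
SE(ȳ_st) = √155.002 = 12.45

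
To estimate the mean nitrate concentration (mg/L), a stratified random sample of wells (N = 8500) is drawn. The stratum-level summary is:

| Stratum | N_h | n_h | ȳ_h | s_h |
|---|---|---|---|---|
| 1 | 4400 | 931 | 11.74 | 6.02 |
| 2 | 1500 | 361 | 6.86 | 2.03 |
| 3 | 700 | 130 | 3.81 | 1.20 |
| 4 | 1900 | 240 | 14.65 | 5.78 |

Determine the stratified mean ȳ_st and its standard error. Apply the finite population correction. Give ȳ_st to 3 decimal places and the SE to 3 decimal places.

ȳ_st = Σ W_h ȳ_h = (4400·11.74 + 1500·6.86 + 700·3.81 + 1900·14.65)/8500 = 10.87624
V̂(ȳ_st) = Σ W_h² (1 − n_h/N_h) s_h²/n_h, with W_h = N_h/N and N = 8500:
  stratum 1: (4400/8500)²·(1 − 931/4400)·6.02²/931 = 0.00822361
  stratum 2: (1500/8500)²·(1 − 361/1500)·2.03²/361 = 0.000269937
  stratum 3: (700/8500)²·(1 − 130/700)·1.20²/130 = 6.11722e-05
  stratum 4: (1900/8500)²·(1 − 240/1900)·5.78²/240 = 0.00607671
V̂(ȳ_st) = 0.0146314
SE(ȳ_st) = √0.0146314 = 0.12096

ȳ_st ≈ 10.876, SE ≈ 0.121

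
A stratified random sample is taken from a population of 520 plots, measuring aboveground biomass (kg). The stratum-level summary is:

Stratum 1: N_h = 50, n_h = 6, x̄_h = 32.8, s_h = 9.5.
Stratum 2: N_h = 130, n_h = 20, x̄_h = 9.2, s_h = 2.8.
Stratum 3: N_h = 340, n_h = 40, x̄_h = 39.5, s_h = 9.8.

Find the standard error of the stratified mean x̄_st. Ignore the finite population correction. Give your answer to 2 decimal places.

V̂(x̄_st) = Σ W_h² s_h²/n_h, with W_h = N_h/N and N = 520:
  stratum 1: (50/520)²·9.5²/6 = 0.139069
  stratum 2: (130/520)²·2.8²/20 = 0.0245
  stratum 3: (340/520)²·9.8²/40 = 1.02646
V̂(x̄_st) = 1.19003
SE(x̄_st) = √1.19003 = 1.09089

SE(x̄_st) ≈ 1.09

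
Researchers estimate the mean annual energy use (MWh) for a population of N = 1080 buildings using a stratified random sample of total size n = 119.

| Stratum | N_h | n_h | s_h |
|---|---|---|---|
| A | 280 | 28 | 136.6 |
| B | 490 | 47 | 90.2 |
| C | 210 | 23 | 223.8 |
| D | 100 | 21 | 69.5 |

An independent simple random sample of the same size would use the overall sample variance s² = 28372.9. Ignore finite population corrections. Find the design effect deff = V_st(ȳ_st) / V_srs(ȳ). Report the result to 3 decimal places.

deff ≈ 0.691

V̂(ȳ_st) = Σ W_h² s_h²/n_h, with W_h = N_h/N and N = 1080:
  stratum A: (280/1080)²·136.6²/28 = 44.7932
  stratum B: (490/1080)²·90.2²/47 = 35.6336
  stratum C: (210/1080)²·223.8²/23 = 82.3348
  stratum D: (100/1080)²·69.5²/21 = 1.97198
V_st = 164.734
V_srs = s²/n = 28372.9/119 = 238.428
deff = V_st / V_srs = 164.734/238.428 = 0.6909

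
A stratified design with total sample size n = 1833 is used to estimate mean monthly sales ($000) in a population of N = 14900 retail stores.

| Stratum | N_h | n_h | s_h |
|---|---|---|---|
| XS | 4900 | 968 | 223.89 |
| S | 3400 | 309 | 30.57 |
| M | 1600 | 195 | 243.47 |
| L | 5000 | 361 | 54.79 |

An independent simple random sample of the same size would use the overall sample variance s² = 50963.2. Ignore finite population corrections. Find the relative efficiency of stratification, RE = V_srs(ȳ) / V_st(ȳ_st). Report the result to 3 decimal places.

V̂(ȳ_st) = Σ W_h² s_h²/n_h, with W_h = N_h/N and N = 14900:
  stratum XS: (4900/14900)²·223.89²/968 = 5.60033
  stratum S: (3400/14900)²·30.57²/309 = 0.157477
  stratum M: (1600/14900)²·243.47²/195 = 3.50529
  stratum L: (5000/14900)²·54.79²/361 = 0.936403
V_st = 10.1995
V_srs = s²/n = 50963.2/1833 = 27.8032
Relative efficiency = V_srs / V_st = 27.8032/10.1995 = 2.7259

RE ≈ 2.726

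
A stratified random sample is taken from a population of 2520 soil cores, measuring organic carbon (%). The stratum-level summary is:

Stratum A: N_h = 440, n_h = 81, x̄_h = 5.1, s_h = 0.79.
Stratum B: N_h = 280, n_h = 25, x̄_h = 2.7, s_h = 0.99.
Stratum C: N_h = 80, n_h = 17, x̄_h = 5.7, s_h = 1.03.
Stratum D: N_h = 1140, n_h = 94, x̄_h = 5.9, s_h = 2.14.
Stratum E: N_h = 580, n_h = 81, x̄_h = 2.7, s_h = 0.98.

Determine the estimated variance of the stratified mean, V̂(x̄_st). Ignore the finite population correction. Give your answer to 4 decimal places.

V̂(x̄_st) = Σ W_h² s_h²/n_h, with W_h = N_h/N and N = 2520:
  stratum A: (440/2520)²·0.79²/81 = 0.000234895
  stratum B: (280/2520)²·0.99²/25 = 0.000484
  stratum C: (80/2520)²·1.03²/17 = 6.28933e-05
  stratum D: (1140/2520)²·2.14²/94 = 0.0099703
  stratum E: (580/2520)²·0.98²/81 = 0.00062809
V̂(x̄_st) = 0.0113802

V̂(x̄_st) ≈ 0.0114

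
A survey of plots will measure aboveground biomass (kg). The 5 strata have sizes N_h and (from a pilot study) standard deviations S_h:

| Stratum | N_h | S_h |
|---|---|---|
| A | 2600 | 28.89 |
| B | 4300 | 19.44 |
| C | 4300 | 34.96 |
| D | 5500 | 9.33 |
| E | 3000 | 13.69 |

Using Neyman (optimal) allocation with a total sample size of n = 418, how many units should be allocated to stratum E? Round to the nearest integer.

43

Neyman allocation: n_h = n · N_h S_h / Σ N_i S_i, with n = 418.
  stratum A: N_h·S_h = 2600·28.89 = 75114.00
  stratum B: N_h·S_h = 4300·19.44 = 83592.00
  stratum C: N_h·S_h = 4300·34.96 = 150328.00
  stratum D: N_h·S_h = 5500·9.33 = 51315.00
  stratum E: N_h·S_h = 3000·13.69 = 41070.00
Σ N_h S_h = 401419.00
n for stratum E = 418·41070.00/401419.00 = 42.766 → 43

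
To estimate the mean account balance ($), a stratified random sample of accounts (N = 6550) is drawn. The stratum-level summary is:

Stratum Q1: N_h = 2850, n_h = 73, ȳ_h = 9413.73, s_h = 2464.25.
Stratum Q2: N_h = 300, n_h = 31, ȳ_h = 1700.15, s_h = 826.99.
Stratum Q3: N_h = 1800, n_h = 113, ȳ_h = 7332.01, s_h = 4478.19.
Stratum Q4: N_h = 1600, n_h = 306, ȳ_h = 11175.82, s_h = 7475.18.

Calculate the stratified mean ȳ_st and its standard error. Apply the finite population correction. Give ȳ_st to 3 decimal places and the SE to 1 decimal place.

ȳ_st = Σ W_h ȳ_h = (2850·9413.73 + 300·1700.15 + 1800·7332.01 + 1600·11175.82)/6550 = 8918.79473
V̂(ȳ_st) = Σ W_h² (1 − n_h/N_h) s_h²/n_h, with W_h = N_h/N and N = 6550:
  stratum Q1: (2850/6550)²·(1 − 73/2850)·2464.25²/73 = 15345.6
  stratum Q2: (300/6550)²·(1 − 31/300)·826.99²/31 = 41.4982
  stratum Q3: (1800/6550)²·(1 − 113/1800)·4478.19²/113 = 12561.2
  stratum Q4: (1600/6550)²·(1 − 306/1600)·7475.18²/306 = 8812.39
V̂(ȳ_st) = 36760.7
SE(ȳ_st) = √36760.7 = 191.731

ȳ_st ≈ 8918.795, SE ≈ 191.7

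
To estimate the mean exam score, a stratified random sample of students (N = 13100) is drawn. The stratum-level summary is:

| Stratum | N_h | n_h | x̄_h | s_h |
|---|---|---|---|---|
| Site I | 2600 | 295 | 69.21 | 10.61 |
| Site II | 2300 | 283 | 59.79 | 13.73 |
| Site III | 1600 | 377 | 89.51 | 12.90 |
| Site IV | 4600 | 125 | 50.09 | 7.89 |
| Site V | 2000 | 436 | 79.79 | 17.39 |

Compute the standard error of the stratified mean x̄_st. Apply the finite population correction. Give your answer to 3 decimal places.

V̂(x̄_st) = Σ W_h² (1 − n_h/N_h) s_h²/n_h, with W_h = N_h/N and N = 13100:
  stratum Site I: (2600/13100)²·(1 − 295/2600)·10.61²/295 = 0.0133263
  stratum Site II: (2300/13100)²·(1 − 283/2300)·13.73²/283 = 0.0180072
  stratum Site III: (1600/13100)²·(1 − 377/1600)·12.90²/377 = 0.00503317
  stratum Site IV: (4600/13100)²·(1 − 125/4600)·7.89²/125 = 0.0597382
  stratum Site V: (2000/13100)²·(1 − 436/2000)·17.39²/436 = 0.0126426
V̂(x̄_st) = 0.108748
SE(x̄_st) = √0.108748 = 0.329769

SE(x̄_st) ≈ 0.330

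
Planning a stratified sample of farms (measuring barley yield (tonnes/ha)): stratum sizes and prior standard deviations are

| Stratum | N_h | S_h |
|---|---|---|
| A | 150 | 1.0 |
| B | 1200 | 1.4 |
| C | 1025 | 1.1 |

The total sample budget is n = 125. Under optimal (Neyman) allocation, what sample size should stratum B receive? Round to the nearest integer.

71

Neyman allocation: n_h = n · N_h S_h / Σ N_i S_i, with n = 125.
  stratum A: N_h·S_h = 150·1.0 = 150.00
  stratum B: N_h·S_h = 1200·1.4 = 1680.00
  stratum C: N_h·S_h = 1025·1.1 = 1127.50
Σ N_h S_h = 2957.50
n for stratum B = 125·1680.00/2957.50 = 71.006 → 71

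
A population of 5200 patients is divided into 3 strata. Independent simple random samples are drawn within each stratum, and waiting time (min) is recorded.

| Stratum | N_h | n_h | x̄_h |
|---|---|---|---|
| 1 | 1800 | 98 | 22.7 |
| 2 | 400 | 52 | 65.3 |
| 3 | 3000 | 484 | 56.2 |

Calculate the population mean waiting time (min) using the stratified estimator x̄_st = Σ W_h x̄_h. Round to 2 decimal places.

x̄_st ≈ 45.30

N = Σ N_h = 5200. Stratum weights W_h = N_h/N.
x̄_st = (1800·22.7 + 400·65.3 + 3000·56.2) / 5200 = 45.3038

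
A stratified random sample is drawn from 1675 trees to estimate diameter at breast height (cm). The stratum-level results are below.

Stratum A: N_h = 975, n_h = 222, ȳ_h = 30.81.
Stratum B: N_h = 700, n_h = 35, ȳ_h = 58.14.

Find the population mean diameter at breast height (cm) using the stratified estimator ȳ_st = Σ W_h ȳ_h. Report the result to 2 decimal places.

N = Σ N_h = 1675. Stratum weights W_h = N_h/N.
ȳ_st = (975·30.81 + 700·58.14) / 1675 = 42.2315

ȳ_st ≈ 42.23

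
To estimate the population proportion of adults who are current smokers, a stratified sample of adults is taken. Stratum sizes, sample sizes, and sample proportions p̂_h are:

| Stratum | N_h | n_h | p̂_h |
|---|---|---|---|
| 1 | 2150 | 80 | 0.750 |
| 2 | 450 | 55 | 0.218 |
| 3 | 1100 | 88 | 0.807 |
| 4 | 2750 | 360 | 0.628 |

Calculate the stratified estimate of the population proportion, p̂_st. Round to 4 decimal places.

N = 6450; stratum weights W_h = N_h/N.
p̂_st = Σ W_h p̂_h = (2150·0.750 + 450·0.218 + 1100·0.807 + 2750·0.628)/6450 = 0.67059

p̂_st ≈ 0.6706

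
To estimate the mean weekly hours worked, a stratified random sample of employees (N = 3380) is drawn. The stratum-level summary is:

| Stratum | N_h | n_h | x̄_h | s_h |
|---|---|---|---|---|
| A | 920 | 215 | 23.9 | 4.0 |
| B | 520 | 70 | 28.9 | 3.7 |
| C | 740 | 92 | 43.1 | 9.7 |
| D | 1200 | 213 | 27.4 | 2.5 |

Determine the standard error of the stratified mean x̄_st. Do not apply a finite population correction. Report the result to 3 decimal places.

V̂(x̄_st) = Σ W_h² s_h²/n_h, with W_h = N_h/N and N = 3380:
  stratum A: (920/3380)²·4.0²/215 = 0.00551345
  stratum B: (520/3380)²·3.7²/70 = 0.00462891
  stratum C: (740/3380)²·9.7²/92 = 0.0490214
  stratum D: (1200/3380)²·2.5²/213 = 0.00369853
V̂(x̄_st) = 0.0628623
SE(x̄_st) = √0.0628623 = 0.250724

SE(x̄_st) ≈ 0.251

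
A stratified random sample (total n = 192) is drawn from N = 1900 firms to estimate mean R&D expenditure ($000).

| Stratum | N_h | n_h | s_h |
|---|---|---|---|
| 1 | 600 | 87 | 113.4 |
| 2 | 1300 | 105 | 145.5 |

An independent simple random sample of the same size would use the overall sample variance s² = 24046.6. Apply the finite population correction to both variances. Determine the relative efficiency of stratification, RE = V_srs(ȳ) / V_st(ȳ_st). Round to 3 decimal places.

V̂(ȳ_st) = Σ W_h² (1 − n_h/N_h) s_h²/n_h, with W_h = N_h/N and N = 1900:
  stratum 1: (600/1900)²·(1 − 87/600)·113.4²/87 = 12.6028
  stratum 2: (1300/1900)²·(1 − 105/1300)·145.5²/105 = 86.7642
V_st = 99.3671
V_srs = (1 − 192/1900)·24046.6/192 = 112.587
Relative efficiency = V_srs / V_st = 112.587/99.3671 = 1.1330

RE ≈ 1.133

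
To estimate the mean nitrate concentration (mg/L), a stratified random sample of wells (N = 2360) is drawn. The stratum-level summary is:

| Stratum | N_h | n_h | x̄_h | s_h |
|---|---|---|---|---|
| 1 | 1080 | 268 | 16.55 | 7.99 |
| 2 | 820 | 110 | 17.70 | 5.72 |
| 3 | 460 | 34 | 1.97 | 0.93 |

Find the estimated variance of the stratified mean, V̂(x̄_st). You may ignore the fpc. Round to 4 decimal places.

V̂(x̄_st) ≈ 0.0868

V̂(x̄_st) = Σ W_h² s_h²/n_h, with W_h = N_h/N and N = 2360:
  stratum 1: (1080/2360)²·7.99²/268 = 0.0498864
  stratum 2: (820/2360)²·5.72²/110 = 0.035909
  stratum 3: (460/2360)²·0.93²/34 = 0.000966448
V̂(x̄_st) = 0.0867618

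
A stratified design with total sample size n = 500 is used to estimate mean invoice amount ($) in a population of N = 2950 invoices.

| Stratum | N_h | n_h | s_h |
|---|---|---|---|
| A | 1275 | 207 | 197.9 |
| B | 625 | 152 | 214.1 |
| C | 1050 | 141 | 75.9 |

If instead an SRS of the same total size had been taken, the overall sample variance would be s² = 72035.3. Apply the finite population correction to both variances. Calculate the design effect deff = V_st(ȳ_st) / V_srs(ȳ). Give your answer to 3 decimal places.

V̂(ȳ_st) = Σ W_h² (1 − n_h/N_h) s_h²/n_h, with W_h = N_h/N and N = 2950:
  stratum A: (1275/2950)²·(1 − 207/1275)·197.9²/207 = 29.6046
  stratum B: (625/2950)²·(1 − 152/625)·214.1²/152 = 10.2444
  stratum C: (1050/2950)²·(1 − 141/1050)·75.9²/141 = 4.48099
V_st = 44.33
V_srs = (1 − 500/2950)·72035.3/500 = 119.652
deff = V_st / V_srs = 44.33/119.652 = 0.3705

deff ≈ 0.370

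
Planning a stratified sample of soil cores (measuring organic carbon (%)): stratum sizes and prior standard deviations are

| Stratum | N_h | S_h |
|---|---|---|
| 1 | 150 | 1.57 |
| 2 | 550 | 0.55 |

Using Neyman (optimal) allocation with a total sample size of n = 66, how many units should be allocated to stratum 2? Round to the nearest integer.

37

Neyman allocation: n_h = n · N_h S_h / Σ N_i S_i, with n = 66.
  stratum 1: N_h·S_h = 150·1.57 = 235.50
  stratum 2: N_h·S_h = 550·0.55 = 302.50
Σ N_h S_h = 538.00
n for stratum 2 = 66·302.50/538.00 = 37.110 → 37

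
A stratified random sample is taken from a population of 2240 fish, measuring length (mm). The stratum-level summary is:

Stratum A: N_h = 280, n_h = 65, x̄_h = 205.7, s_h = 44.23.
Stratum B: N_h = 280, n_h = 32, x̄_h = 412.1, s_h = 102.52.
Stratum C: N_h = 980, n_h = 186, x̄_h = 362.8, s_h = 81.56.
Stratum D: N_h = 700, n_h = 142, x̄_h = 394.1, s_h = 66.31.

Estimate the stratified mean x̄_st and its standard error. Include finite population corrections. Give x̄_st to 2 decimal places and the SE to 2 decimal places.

x̄_st = Σ W_h x̄_h = (280·205.7 + 280·412.1 + 980·362.8 + 700·394.1)/2240 = 359.10625
V̂(x̄_st) = Σ W_h² (1 − n_h/N_h) s_h²/n_h, with W_h = N_h/N and N = 2240:
  stratum A: (280/2240)²·(1 − 65/280)·44.23²/65 = 0.361095
  stratum B: (280/2240)²·(1 − 32/280)·102.52²/32 = 4.54549
  stratum C: (980/2240)²·(1 − 186/980)·81.56²/186 = 5.54616
  stratum D: (700/2240)²·(1 − 142/700)·66.31²/142 = 2.41049
V̂(x̄_st) = 12.8632
SE(x̄_st) = √12.8632 = 3.58654

x̄_st ≈ 359.11, SE ≈ 3.59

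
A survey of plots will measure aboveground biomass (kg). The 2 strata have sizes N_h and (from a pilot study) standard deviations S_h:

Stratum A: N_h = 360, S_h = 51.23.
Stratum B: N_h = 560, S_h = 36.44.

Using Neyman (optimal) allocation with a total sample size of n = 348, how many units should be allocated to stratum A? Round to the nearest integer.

165

Neyman allocation: n_h = n · N_h S_h / Σ N_i S_i, with n = 348.
  stratum A: N_h·S_h = 360·51.23 = 18442.80
  stratum B: N_h·S_h = 560·36.44 = 20406.40
Σ N_h S_h = 38849.20
n for stratum A = 348·18442.80/38849.20 = 165.205 → 165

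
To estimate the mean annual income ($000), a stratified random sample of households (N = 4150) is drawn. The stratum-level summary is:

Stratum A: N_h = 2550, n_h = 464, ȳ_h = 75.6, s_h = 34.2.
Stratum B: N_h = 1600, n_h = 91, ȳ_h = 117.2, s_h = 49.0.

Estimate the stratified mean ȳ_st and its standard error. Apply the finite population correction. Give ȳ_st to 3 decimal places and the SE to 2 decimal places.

ȳ_st ≈ 91.639, SE ≈ 2.12

ȳ_st = Σ W_h ȳ_h = (2550·75.6 + 1600·117.2)/4150 = 91.63855
V̂(ȳ_st) = Σ W_h² (1 − n_h/N_h) s_h²/n_h, with W_h = N_h/N and N = 4150:
  stratum A: (2550/4150)²·(1 − 464/2550)·34.2²/464 = 0.778561
  stratum B: (1600/4150)²·(1 − 91/1600)·49.0²/91 = 3.69883
V̂(ȳ_st) = 4.47739
SE(ȳ_st) = √4.47739 = 2.11598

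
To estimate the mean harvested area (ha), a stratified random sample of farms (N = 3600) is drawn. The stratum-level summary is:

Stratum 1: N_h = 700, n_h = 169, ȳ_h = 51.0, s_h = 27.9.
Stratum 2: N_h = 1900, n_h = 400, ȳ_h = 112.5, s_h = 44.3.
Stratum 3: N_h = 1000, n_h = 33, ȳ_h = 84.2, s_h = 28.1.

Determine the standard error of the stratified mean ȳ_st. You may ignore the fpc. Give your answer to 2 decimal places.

V̂(ȳ_st) = Σ W_h² s_h²/n_h, with W_h = N_h/N and N = 3600:
  stratum 1: (700/3600)²·27.9²/169 = 0.174146
  stratum 2: (1900/3600)²·44.3²/400 = 1.36663
  stratum 3: (1000/3600)²·28.1²/33 = 1.84626
V̂(ȳ_st) = 3.38704
SE(ȳ_st) = √3.38704 = 1.84039

SE(ȳ_st) ≈ 1.84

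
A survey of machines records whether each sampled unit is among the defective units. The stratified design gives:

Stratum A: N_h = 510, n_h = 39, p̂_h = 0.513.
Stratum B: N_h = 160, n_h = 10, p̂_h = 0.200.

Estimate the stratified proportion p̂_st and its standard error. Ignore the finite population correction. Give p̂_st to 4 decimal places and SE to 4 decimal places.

N = 670; stratum weights W_h = N_h/N.
p̂_st = Σ W_h p̂_h = (510·0.513 + 160·0.200)/670 = 0.43825
V̂(p̂_st) = Σ W_h² p̂_h(1−p̂_h)/(n_h−1):
  stratum A: (510/670)²·0.513·0.487/38 = 0.00380937
  stratum B: (160/670)²·0.200·0.800/9 = 0.00101384
V̂(p̂_st) = 0.00482321; SE = √V̂ = 0.0694493

p̂_st ≈ 0.4383, SE ≈ 0.0694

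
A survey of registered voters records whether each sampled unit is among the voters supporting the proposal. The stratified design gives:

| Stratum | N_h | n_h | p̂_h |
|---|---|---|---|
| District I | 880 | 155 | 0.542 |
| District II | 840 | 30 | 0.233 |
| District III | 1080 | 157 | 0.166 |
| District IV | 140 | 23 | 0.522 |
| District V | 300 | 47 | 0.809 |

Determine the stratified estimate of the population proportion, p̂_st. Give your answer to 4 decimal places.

p̂_st ≈ 0.3604

N = 3240; stratum weights W_h = N_h/N.
p̂_st = Σ W_h p̂_h = (880·0.542 + 840·0.233 + 1080·0.166 + 140·0.522 + 300·0.809)/3240 = 0.36041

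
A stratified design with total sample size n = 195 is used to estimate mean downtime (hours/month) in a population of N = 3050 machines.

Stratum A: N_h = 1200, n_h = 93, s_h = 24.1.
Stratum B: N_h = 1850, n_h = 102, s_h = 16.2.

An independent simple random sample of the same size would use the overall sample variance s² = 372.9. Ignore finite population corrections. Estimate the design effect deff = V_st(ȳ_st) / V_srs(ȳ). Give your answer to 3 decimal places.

deff ≈ 1.001

V̂(ȳ_st) = Σ W_h² s_h²/n_h, with W_h = N_h/N and N = 3050:
  stratum A: (1200/3050)²·24.1²/93 = 0.966749
  stratum B: (1850/3050)²·16.2²/102 = 0.946616
V_st = 1.91337
V_srs = s²/n = 372.9/195 = 1.91231
deff = V_st / V_srs = 1.91337/1.91231 = 1.0006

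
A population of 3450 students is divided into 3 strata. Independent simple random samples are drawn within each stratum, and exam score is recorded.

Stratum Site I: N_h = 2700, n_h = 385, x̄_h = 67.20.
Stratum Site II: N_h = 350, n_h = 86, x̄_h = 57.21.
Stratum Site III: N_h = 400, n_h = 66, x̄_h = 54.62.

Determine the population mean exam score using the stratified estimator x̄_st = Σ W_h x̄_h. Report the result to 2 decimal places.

N = Σ N_h = 3450. Stratum weights W_h = N_h/N.
x̄_st = (2700·67.20 + 350·57.21 + 400·54.62) / 3450 = 64.7280

x̄_st ≈ 64.73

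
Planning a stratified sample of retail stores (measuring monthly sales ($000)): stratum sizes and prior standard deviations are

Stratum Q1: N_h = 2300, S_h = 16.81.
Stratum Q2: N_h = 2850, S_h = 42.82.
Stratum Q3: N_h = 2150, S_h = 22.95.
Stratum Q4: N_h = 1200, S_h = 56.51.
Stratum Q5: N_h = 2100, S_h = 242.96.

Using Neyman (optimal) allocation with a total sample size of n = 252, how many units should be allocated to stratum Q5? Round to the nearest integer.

163

Neyman allocation: n_h = n · N_h S_h / Σ N_i S_i, with n = 252.
  stratum Q1: N_h·S_h = 2300·16.81 = 38663.00
  stratum Q2: N_h·S_h = 2850·42.82 = 122037.00
  stratum Q3: N_h·S_h = 2150·22.95 = 49342.50
  stratum Q4: N_h·S_h = 1200·56.51 = 67812.00
  stratum Q5: N_h·S_h = 2100·242.96 = 510216.00
Σ N_h S_h = 788070.50
n for stratum Q5 = 252·510216.00/788070.50 = 163.151 → 163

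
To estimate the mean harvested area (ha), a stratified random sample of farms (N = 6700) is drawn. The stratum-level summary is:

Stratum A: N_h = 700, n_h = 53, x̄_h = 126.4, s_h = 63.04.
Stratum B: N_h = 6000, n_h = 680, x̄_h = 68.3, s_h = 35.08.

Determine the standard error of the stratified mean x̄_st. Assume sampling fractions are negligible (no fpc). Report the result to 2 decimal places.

V̂(x̄_st) = Σ W_h² s_h²/n_h, with W_h = N_h/N and N = 6700:
  stratum A: (700/6700)²·63.04²/53 = 0.81847
  stratum B: (6000/6700)²·35.08²/680 = 1.45132
V̂(x̄_st) = 2.26979
SE(x̄_st) = √2.26979 = 1.50658

SE(x̄_st) ≈ 1.51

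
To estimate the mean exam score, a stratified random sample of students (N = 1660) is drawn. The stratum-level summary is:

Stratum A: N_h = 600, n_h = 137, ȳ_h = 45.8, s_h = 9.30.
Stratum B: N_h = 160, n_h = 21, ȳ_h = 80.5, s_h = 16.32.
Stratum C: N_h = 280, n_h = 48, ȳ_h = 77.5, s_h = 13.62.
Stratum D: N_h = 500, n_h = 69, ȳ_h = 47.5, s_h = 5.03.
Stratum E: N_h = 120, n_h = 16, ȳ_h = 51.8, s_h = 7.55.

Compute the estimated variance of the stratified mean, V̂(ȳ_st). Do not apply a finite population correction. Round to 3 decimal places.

V̂(ȳ_st) = Σ W_h² s_h²/n_h, with W_h = N_h/N and N = 1660:
  stratum A: (600/1660)²·9.30²/137 = 0.0824768
  stratum B: (160/1660)²·16.32²/21 = 0.117827
  stratum C: (280/1660)²·13.62²/48 = 0.109954
  stratum D: (500/1660)²·5.03²/69 = 0.0332668
  stratum E: (120/1660)²·7.55²/16 = 0.0186175
V̂(ȳ_st) = 0.362142

V̂(ȳ_st) ≈ 0.362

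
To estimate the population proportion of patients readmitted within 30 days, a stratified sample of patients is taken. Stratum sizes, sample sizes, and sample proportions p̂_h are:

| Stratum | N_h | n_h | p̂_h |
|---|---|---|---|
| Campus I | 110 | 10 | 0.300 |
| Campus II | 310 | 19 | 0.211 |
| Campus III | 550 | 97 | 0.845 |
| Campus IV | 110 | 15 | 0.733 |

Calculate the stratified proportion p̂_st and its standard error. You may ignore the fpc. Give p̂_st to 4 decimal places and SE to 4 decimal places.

N = 1080; stratum weights W_h = N_h/N.
p̂_st = Σ W_h p̂_h = (110·0.300 + 310·0.211 + 550·0.845 + 110·0.733)/1080 = 0.59610
V̂(p̂_st) = Σ W_h² p̂_h(1−p̂_h)/(n_h−1):
  stratum Campus I: (110/1080)²·0.300·0.700/9 = 0.000242055
  stratum Campus II: (310/1080)²·0.211·0.789/18 = 0.000762014
  stratum Campus III: (550/1080)²·0.845·0.155/96 = 0.00035383
  stratum Campus IV: (110/1080)²·0.733·0.267/14 = 0.000145019
V̂(p̂_st) = 0.00150292; SE = √V̂ = 0.0387675

p̂_st ≈ 0.5961, SE ≈ 0.0388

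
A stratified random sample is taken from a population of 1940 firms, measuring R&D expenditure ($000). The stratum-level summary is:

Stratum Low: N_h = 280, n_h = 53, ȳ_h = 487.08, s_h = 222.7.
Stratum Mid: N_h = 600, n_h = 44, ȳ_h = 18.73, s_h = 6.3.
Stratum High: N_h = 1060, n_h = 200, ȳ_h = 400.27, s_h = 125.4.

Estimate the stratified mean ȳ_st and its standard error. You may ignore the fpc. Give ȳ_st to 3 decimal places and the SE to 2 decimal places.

ȳ_st = Σ W_h ȳ_h = (280·487.08 + 600·18.73 + 1060·400.27)/1940 = 294.79722
V̂(ȳ_st) = Σ W_h² s_h²/n_h, with W_h = N_h/N and N = 1940:
  stratum Low: (280/1940)²·222.7²/53 = 19.4929
  stratum Mid: (600/1940)²·6.3²/44 = 0.0862834
  stratum High: (1060/1940)²·125.4²/200 = 23.4733
V̂(ȳ_st) = 43.0525
SE(ȳ_st) = √43.0525 = 6.56144

ȳ_st ≈ 294.797, SE ≈ 6.56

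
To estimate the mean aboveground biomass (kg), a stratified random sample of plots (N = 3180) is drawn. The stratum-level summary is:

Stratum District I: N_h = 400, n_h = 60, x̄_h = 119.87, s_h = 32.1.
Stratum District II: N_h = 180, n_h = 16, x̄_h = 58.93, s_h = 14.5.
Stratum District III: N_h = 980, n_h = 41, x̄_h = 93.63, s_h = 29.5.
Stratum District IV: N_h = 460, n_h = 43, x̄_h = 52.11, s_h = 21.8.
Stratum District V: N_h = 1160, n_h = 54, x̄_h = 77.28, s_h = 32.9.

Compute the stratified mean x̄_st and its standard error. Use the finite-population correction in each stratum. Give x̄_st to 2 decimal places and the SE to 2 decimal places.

x̄_st ≈ 83.00, SE ≈ 2.23

x̄_st = Σ W_h x̄_h = (400·119.87 + 180·58.93 + 980·93.63 + 460·52.11 + 1160·77.28)/3180 = 82.99629
V̂(x̄_st) = Σ W_h² (1 − n_h/N_h) s_h²/n_h, with W_h = N_h/N and N = 3180:
  stratum District I: (400/3180)²·(1 − 60/400)·32.1²/60 = 0.230964
  stratum District II: (180/3180)²·(1 − 16/180)·14.5²/16 = 0.03836
  stratum District III: (980/3180)²·(1 − 41/980)·29.5²/41 = 1.93151
  stratum District IV: (460/3180)²·(1 − 43/460)·21.8²/43 = 0.209645
  stratum District V: (1160/3180)²·(1 − 54/1160)·32.9²/54 = 2.54306
V̂(x̄_st) = 4.95354
SE(x̄_st) = √4.95354 = 2.22566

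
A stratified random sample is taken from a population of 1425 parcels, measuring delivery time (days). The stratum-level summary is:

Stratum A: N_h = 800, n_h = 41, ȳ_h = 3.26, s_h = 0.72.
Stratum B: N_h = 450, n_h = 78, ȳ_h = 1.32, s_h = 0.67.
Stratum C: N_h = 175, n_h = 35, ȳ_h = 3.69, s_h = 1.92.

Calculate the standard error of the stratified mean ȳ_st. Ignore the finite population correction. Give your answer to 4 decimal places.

V̂(ȳ_st) = Σ W_h² s_h²/n_h, with W_h = N_h/N and N = 1425:
  stratum A: (800/1425)²·0.72²/41 = 0.00398503
  stratum B: (450/1425)²·0.67²/78 = 0.000573919
  stratum C: (175/1425)²·1.92²/35 = 0.00158848
V̂(ȳ_st) = 0.00614742
SE(ȳ_st) = √0.00614742 = 0.0784055

SE(ȳ_st) ≈ 0.0784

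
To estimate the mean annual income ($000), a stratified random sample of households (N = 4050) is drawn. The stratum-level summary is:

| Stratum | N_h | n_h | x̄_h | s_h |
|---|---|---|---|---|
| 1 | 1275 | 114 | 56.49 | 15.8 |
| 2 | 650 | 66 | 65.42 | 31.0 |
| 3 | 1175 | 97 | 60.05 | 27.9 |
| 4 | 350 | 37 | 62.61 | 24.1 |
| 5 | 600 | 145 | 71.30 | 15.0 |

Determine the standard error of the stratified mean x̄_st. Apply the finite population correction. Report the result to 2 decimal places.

V̂(x̄_st) = Σ W_h² (1 − n_h/N_h) s_h²/n_h, with W_h = N_h/N and N = 4050:
  stratum 1: (1275/4050)²·(1 − 114/1275)·15.8²/114 = 0.197625
  stratum 2: (650/4050)²·(1 − 66/650)·31.0²/66 = 0.336973
  stratum 3: (1175/4050)²·(1 − 97/1175)·27.9²/97 = 0.619703
  stratum 4: (350/4050)²·(1 − 37/350)·24.1²/37 = 0.104842
  stratum 5: (600/4050)²·(1 − 145/600)·15.0²/145 = 0.0258266
V̂(x̄_st) = 1.28497
SE(x̄_st) = √1.28497 = 1.13356

SE(x̄_st) ≈ 1.13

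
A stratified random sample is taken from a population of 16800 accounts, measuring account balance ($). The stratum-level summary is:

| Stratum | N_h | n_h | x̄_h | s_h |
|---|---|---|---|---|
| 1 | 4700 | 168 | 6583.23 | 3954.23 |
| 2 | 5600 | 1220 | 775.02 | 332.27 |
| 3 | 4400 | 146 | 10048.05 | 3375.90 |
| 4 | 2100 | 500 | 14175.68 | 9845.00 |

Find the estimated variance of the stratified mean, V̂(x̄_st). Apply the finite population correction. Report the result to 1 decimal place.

V̂(x̄_st) ≈ 14516.3

V̂(x̄_st) = Σ W_h² (1 − n_h/N_h) s_h²/n_h, with W_h = N_h/N and N = 16800:
  stratum 1: (4700/16800)²·(1 − 168/4700)·3954.23²/168 = 7023.99
  stratum 2: (5600/16800)²·(1 − 1220/5600)·332.27²/1220 = 7.86441
  stratum 3: (4400/16800)²·(1 − 146/4400)·3375.90²/146 = 5176.76
  stratum 4: (2100/16800)²·(1 − 500/2100)·9845.00²/500 = 2307.71
V̂(x̄_st) = 14516.3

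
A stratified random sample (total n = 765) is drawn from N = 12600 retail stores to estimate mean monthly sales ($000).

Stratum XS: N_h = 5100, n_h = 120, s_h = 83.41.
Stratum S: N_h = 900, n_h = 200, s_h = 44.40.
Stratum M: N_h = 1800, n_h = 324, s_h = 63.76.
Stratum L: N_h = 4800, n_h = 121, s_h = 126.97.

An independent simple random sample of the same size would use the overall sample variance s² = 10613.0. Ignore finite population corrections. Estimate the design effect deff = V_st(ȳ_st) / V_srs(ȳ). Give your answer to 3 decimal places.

V̂(ȳ_st) = Σ W_h² s_h²/n_h, with W_h = N_h/N and N = 12600:
  stratum XS: (5100/12600)²·83.41²/120 = 9.49848
  stratum S: (900/12600)²·44.40²/200 = 0.0502898
  stratum M: (1800/12600)²·63.76²/324 = 0.256068
  stratum L: (4800/12600)²·126.97²/121 = 19.3356
V_st = 29.1405
V_srs = s²/n = 10613.0/765 = 13.8732
deff = V_st / V_srs = 29.1405/13.8732 = 2.1005

deff ≈ 2.100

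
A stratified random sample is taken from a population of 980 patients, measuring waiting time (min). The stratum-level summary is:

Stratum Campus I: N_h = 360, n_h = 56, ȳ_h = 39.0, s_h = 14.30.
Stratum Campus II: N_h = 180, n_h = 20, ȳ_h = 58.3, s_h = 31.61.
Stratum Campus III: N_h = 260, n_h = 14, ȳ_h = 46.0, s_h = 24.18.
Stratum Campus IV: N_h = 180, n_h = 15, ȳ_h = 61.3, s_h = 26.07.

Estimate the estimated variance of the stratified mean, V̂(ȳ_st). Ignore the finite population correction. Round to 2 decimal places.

V̂(ȳ_st) ≈ 6.65

V̂(ȳ_st) = Σ W_h² s_h²/n_h, with W_h = N_h/N and N = 980:
  stratum Campus I: (360/980)²·14.30²/56 = 0.492762
  stratum Campus II: (180/980)²·31.61²/20 = 1.68543
  stratum Campus III: (260/980)²·24.18²/14 = 2.93954
  stratum Campus IV: (180/980)²·26.07²/15 = 1.52856
V̂(ȳ_st) = 6.6463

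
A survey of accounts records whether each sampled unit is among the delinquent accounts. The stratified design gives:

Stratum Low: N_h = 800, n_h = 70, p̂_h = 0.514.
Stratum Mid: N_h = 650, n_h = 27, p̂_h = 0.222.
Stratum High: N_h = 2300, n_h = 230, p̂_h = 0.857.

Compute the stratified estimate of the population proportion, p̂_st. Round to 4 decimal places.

p̂_st ≈ 0.6738

N = 3750; stratum weights W_h = N_h/N.
p̂_st = Σ W_h p̂_h = (800·0.514 + 650·0.222 + 2300·0.857)/3750 = 0.67376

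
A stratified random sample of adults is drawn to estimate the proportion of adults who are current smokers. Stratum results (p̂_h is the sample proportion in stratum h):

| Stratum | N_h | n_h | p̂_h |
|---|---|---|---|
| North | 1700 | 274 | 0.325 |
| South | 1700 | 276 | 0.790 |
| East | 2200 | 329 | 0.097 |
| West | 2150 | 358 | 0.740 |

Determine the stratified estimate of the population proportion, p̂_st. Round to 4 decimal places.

N = 7750; stratum weights W_h = N_h/N.
p̂_st = Σ W_h p̂_h = (1700·0.325 + 1700·0.790 + 2200·0.097 + 2150·0.740)/7750 = 0.47741

p̂_st ≈ 0.4774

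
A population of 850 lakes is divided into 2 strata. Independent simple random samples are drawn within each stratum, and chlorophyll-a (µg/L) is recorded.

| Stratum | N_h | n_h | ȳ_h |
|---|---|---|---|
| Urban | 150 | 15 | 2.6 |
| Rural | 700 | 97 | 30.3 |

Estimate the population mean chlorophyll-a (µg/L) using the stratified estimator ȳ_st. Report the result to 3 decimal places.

N = Σ N_h = 850. Stratum weights W_h = N_h/N.
ȳ_st = (150·2.6 + 700·30.3) / 850 = 25.41176

ȳ_st ≈ 25.412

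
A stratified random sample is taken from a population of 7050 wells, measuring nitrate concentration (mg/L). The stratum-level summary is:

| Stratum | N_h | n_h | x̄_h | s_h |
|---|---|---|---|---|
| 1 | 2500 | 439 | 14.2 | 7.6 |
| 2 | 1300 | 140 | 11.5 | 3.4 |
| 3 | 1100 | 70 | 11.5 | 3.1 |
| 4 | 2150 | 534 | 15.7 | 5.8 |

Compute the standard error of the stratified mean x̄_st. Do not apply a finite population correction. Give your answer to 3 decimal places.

V̂(x̄_st) = Σ W_h² s_h²/n_h, with W_h = N_h/N and N = 7050:
  stratum 1: (2500/7050)²·7.6²/439 = 0.0165449
  stratum 2: (1300/7050)²·3.4²/140 = 0.00280762
  stratum 3: (1100/7050)²·3.1²/70 = 0.0033422
  stratum 4: (2150/7050)²·5.8²/534 = 0.00585886
V̂(x̄_st) = 0.0285536
SE(x̄_st) = √0.0285536 = 0.168978

SE(x̄_st) ≈ 0.169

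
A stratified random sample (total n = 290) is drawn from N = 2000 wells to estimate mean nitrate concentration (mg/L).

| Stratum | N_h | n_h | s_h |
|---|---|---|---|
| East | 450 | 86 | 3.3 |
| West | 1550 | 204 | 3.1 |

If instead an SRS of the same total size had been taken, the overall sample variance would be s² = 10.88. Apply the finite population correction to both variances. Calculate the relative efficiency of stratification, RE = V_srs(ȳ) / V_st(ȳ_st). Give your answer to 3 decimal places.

RE ≈ 1.078

V̂(ȳ_st) = Σ W_h² (1 − n_h/N_h) s_h²/n_h, with W_h = N_h/N and N = 2000:
  stratum East: (450/2000)²·(1 − 86/450)·3.3²/86 = 0.00518541
  stratum West: (1550/2000)²·(1 − 204/1550)·3.1²/204 = 0.0245703
V_st = 0.0297557
V_srs = (1 − 290/2000)·10.88/290 = 0.0320772
Relative efficiency = V_srs / V_st = 0.0320772/0.0297557 = 1.0780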